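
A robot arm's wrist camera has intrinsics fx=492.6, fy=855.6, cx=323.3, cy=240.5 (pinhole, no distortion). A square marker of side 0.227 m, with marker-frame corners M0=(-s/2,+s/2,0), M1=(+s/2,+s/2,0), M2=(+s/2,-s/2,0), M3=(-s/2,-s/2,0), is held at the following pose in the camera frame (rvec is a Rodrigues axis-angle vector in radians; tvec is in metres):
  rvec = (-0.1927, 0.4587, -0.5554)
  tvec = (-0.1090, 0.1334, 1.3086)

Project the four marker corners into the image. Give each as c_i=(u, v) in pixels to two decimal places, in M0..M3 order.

Intrinsics K: fx=492.6, fy=855.6, cx=323.3, cy=240.5
Marker side s = 0.227 m; corners in marker frame (Z=0):
  M0 = (-0.1135, +0.1135, 0)
  M1 = (+0.1135, +0.1135, 0)
  M2 = (+0.1135, -0.1135, 0)
  M3 = (-0.1135, -0.1135, 0)
rvec = (-0.1927, 0.4587, -0.5554), |rvec| = θ = 0.74566 rad = 42.723°
Rodrigues: sinθ=0.67846, 1−cosθ=0.26536; R = I + sinθ·[k]× + (1−cosθ)·[k]×²:
    [+0.75236 +0.46316 +0.46844]
    [-0.54753 +0.83506 +0.05375]
    [-0.36628 -0.29692 +0.88186]
t = (-0.1090, 0.1334, 1.3086) m
M0: Pc = R·M0+t = (-0.14182, +0.29032, +1.31647); u = 492.6·(-0.14182)/1.31647 + 323.3 = 270.2318, v = 855.6·(+0.29032)/1.31647 + 240.5 = 429.1868
M1: Pc = R·M1+t = (+0.02896, +0.16603, +1.23333); u = 492.6·(+0.02896)/1.23333 + 323.3 = 334.8675, v = 855.6·(+0.16603)/1.23333 + 240.5 = 355.6837
M2: Pc = R·M2+t = (-0.07618, -0.02352, +1.30073); u = 492.6·(-0.07618)/1.30073 + 323.3 = 294.4516, v = 855.6·(-0.02352)/1.30073 + 240.5 = 225.0264
M3: Pc = R·M3+t = (-0.24696, +0.10077, +1.38387); u = 492.6·(-0.24696)/1.38387 + 323.3 = 235.3921, v = 855.6·(+0.10077)/1.38387 + 240.5 = 302.7998

c0=(270.23, 429.19) c1=(334.87, 355.68) c2=(294.45, 225.03) c3=(235.39, 302.80)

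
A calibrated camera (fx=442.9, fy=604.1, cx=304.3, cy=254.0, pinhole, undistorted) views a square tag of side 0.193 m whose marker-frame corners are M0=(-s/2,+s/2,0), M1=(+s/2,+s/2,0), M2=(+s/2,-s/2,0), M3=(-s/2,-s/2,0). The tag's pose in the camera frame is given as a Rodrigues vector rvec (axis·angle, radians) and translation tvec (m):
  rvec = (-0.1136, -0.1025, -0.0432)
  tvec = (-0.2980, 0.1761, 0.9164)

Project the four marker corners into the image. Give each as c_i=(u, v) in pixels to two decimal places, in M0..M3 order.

Intrinsics K: fx=442.9, fy=604.1, cx=304.3, cy=254.0
Marker side s = 0.193 m; corners in marker frame (Z=0):
  M0 = (-0.0965, +0.0965, 0)
  M1 = (+0.0965, +0.0965, 0)
  M2 = (+0.0965, -0.0965, 0)
  M3 = (-0.0965, -0.0965, 0)
rvec = (-0.1136, -0.1025, -0.0432), |rvec| = θ = 0.15899 rad = 9.109°
Rodrigues: sinθ=0.15832, 1−cosθ=0.01261; R = I + sinθ·[k]× + (1−cosθ)·[k]×²:
    [+0.99383 +0.04883 -0.09962]
    [-0.03721 +0.99263 +0.11533]
    [+0.10452 -0.11091 +0.98832]
t = (-0.2980, 0.1761, 0.9164) m
M0: Pc = R·M0+t = (-0.38919, +0.27548, +0.89561); u = 442.9·(-0.38919)/0.89561 + 304.3 = 111.8355, v = 604.1·(+0.27548)/0.89561 + 254.0 = 439.8141
M1: Pc = R·M1+t = (-0.19738, +0.26830, +0.91578); u = 442.9·(-0.19738)/0.91578 + 304.3 = 208.8393, v = 604.1·(+0.26830)/0.91578 + 254.0 = 430.9840
M2: Pc = R·M2+t = (-0.20681, +0.07672, +0.93719); u = 442.9·(-0.20681)/0.93719 + 304.3 = 206.5661, v = 604.1·(+0.07672)/0.93719 + 254.0 = 303.4531
M3: Pc = R·M3+t = (-0.39862, +0.08390, +0.91702); u = 442.9·(-0.39862)/0.91702 + 304.3 = 111.7768, v = 604.1·(+0.08390)/0.91702 + 254.0 = 309.2717

c0=(111.84, 439.81) c1=(208.84, 430.98) c2=(206.57, 303.45) c3=(111.78, 309.27)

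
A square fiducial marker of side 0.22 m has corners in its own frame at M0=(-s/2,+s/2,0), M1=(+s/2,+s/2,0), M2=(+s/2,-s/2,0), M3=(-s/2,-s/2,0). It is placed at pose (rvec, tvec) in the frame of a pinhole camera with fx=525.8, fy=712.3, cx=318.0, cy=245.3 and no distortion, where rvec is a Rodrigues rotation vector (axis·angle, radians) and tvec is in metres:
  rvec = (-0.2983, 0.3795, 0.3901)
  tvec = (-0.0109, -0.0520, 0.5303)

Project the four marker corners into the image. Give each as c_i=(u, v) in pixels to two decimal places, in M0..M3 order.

Intrinsics K: fx=525.8, fy=712.3, cx=318.0, cy=245.3
Marker side s = 0.22 m; corners in marker frame (Z=0):
  M0 = (-0.1100, +0.1100, 0)
  M1 = (+0.1100, +0.1100, 0)
  M2 = (+0.1100, -0.1100, 0)
  M3 = (-0.1100, -0.1100, 0)
rvec = (-0.2983, 0.3795, 0.3901), |rvec| = θ = 0.62063 rad = 35.559°
Rodrigues: sinθ=0.58155, 1−cosθ=0.18649; R = I + sinθ·[k]× + (1−cosθ)·[k]×²:
    [+0.85659 -0.42034 +0.29926]
    [+0.31073 +0.88324 +0.35119]
    [-0.41194 -0.20784 +0.88719]
t = (-0.0109, -0.0520, 0.5303) m
M0: Pc = R·M0+t = (-0.15136, +0.01098, +0.55275); u = 525.8·(-0.15136)/0.55275 + 318.0 = 174.0171, v = 712.3·(+0.01098)/0.55275 + 245.3 = 259.4450
M1: Pc = R·M1+t = (+0.03709, +0.07934, +0.46212); u = 525.8·(+0.03709)/0.46212 + 318.0 = 360.1978, v = 712.3·(+0.07934)/0.46212 + 245.3 = 367.5859
M2: Pc = R·M2+t = (+0.12956, -0.11498, +0.50785); u = 525.8·(+0.12956)/0.50785 + 318.0 = 452.1429, v = 712.3·(-0.11498)/0.50785 + 245.3 = 84.0358
M3: Pc = R·M3+t = (-0.05889, -0.18334, +0.59848); u = 525.8·(-0.05889)/0.59848 + 318.0 = 266.2635, v = 712.3·(-0.18334)/0.59848 + 245.3 = 27.0950

c0=(174.02, 259.44) c1=(360.20, 367.59) c2=(452.14, 84.04) c3=(266.26, 27.09)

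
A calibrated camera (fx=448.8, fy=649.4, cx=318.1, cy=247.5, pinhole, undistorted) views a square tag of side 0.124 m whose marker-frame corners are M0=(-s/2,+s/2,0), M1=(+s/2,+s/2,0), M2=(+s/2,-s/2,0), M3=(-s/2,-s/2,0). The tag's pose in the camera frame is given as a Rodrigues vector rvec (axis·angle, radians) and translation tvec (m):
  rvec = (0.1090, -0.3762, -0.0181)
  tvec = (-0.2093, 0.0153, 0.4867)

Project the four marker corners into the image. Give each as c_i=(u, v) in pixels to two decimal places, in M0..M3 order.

c0=(63.48, 356.84) c1=(186.11, 341.33) c2=(182.83, 184.60) c3=(56.22, 185.04)

Intrinsics K: fx=448.8, fy=649.4, cx=318.1, cy=247.5
Marker side s = 0.124 m; corners in marker frame (Z=0):
  M0 = (-0.0620, +0.0620, 0)
  M1 = (+0.0620, +0.0620, 0)
  M2 = (+0.0620, -0.0620, 0)
  M3 = (-0.0620, -0.0620, 0)
rvec = (0.1090, -0.3762, -0.0181), |rvec| = θ = 0.39209 rad = 22.465°
Rodrigues: sinθ=0.38212, 1−cosθ=0.07589; R = I + sinθ·[k]× + (1−cosθ)·[k]×²:
    [+0.92998 -0.00260 -0.36761]
    [-0.03788 +0.99397 -0.10287]
    [+0.36566 +0.10959 +0.92427]
t = (-0.2093, 0.0153, 0.4867) m
M0: Pc = R·M0+t = (-0.26712, +0.07928, +0.47082); u = 448.8·(-0.26712)/0.47082 + 318.1 = 63.4751, v = 649.4·(+0.07928)/0.47082 + 247.5 = 356.8428
M1: Pc = R·M1+t = (-0.15180, +0.07458, +0.51617); u = 448.8·(-0.15180)/0.51617 + 318.1 = 186.1093, v = 649.4·(+0.07458)/0.51617 + 247.5 = 341.3280
M2: Pc = R·M2+t = (-0.15148, -0.04868, +0.50258); u = 448.8·(-0.15148)/0.50258 + 318.1 = 182.8285, v = 649.4·(-0.04868)/0.50258 + 247.5 = 184.6050
M3: Pc = R·M3+t = (-0.26680, -0.04398, +0.45723); u = 448.8·(-0.26680)/0.45723 + 318.1 = 56.2243, v = 649.4·(-0.04398)/0.45723 + 247.5 = 185.0394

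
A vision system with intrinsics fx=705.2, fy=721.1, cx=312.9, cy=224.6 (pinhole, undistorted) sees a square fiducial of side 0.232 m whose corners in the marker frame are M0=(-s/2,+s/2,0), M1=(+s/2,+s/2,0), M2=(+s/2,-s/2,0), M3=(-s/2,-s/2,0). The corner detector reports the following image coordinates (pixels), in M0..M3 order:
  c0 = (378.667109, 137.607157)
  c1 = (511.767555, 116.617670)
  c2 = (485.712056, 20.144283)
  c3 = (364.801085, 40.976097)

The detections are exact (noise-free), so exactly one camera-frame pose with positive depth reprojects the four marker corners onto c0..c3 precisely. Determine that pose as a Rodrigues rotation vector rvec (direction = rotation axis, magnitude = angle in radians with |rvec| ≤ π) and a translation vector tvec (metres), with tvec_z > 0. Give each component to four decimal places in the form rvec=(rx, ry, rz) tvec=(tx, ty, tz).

Intrinsics K: fx=705.2, fy=721.1, cx=312.9, cy=224.6
Marker side s = 0.232 m; corners in marker frame (Z=0):
  M0 = (-0.1160, +0.1160, 0)
  M1 = (+0.1160, +0.1160, 0)
  M2 = (+0.1160, -0.1160, 0)
  M3 = (-0.1160, -0.1160, 0)
Detected image corners:
  c0 = (378.667109, 137.607157) px
  c1 = (511.767555, 116.617670) px
  c2 = (485.712056, 20.144283) px
  c3 = (364.801085, 40.976097) px
Planar DLT: solve 8×8 A·h = b for H (H[2,2]=1):
  H  [+511.46770 -88.79700 +434.18443]
  H  [-96.41040 +384.55204 +76.68673]
  H  [-0.07984 -0.40114 +1.00000]
B = K⁻¹H; ‖b₁‖=0.772587, ‖b₂‖=0.772587; λ = 2/(‖b₁‖+‖b₂‖) = 1.294353, sign → tz>0 ⇒ λ=+1.294353
r₁ = λ·B[:,0] = (+0.98462,-0.14087,-0.10334); r₂ = λ·B[:,1] = (+0.06740,+0.85198,-0.51922)
r₃ = r₁×r₂ = (+0.16118,+0.50427,+0.84837); SVD([r₁ r₂ r₃]) → R = UVᵀ:
  R  [+0.98462 +0.06740 +0.16118]
  R  [-0.14087 +0.85198 +0.50427]
  R  [-0.10334 -0.51922 +0.84837]
t = (+0.22261, -0.26550, +1.29435) m
tr R = 2.684972; θ = arccos((tr R − 1)/2) = 0.568915 rad = 32.596°
axis k = ((R−Rᵀ)₃₂, (R−Rᵀ)₁₃, (R−Rᵀ)₂₁) / (2 sinθ) = (-0.949927, +0.245509, -0.193296)
rvec = θ·k = (-0.540428, +0.139674, -0.109969)

rvec=(-0.5404, 0.1397, -0.1100) tvec=(0.2226, -0.2655, 1.2944)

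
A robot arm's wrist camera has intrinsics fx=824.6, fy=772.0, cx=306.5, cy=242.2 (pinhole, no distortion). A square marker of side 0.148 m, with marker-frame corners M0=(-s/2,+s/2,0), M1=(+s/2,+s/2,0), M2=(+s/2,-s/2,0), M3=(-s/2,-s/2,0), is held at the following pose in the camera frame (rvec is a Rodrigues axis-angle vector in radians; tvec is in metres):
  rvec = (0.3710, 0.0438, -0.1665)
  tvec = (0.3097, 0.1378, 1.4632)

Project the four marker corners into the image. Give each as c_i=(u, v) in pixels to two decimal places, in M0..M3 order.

c0=(444.03, 354.33) c1=(526.06, 343.30) c2=(519.68, 273.72) c3=(434.70, 285.68)

Intrinsics K: fx=824.6, fy=772.0, cx=306.5, cy=242.2
Marker side s = 0.148 m; corners in marker frame (Z=0):
  M0 = (-0.0740, +0.0740, 0)
  M1 = (+0.0740, +0.0740, 0)
  M2 = (+0.0740, -0.0740, 0)
  M3 = (-0.0740, -0.0740, 0)
rvec = (0.3710, 0.0438, -0.1665), |rvec| = θ = 0.40900 rad = 23.434°
Rodrigues: sinθ=0.39769, 1−cosθ=0.08248; R = I + sinθ·[k]× + (1−cosθ)·[k]×²:
    [+0.98539 +0.16991 +0.01213]
    [-0.15388 +0.91846 -0.36434]
    [-0.07305 +0.35715 +0.93119]
t = (0.3097, 0.1378, 1.4632) m
M0: Pc = R·M0+t = (+0.24935, +0.21715, +1.49503); u = 824.6·(+0.24935)/1.49503 + 306.5 = 444.0339, v = 772.0·(+0.21715)/1.49503 + 242.2 = 354.3330
M1: Pc = R·M1+t = (+0.39519, +0.19438, +1.48422); u = 824.6·(+0.39519)/1.48422 + 306.5 = 526.0593, v = 772.0·(+0.19438)/1.48422 + 242.2 = 343.3037
M2: Pc = R·M2+t = (+0.37005, +0.05845, +1.43137); u = 824.6·(+0.37005)/1.43137 + 306.5 = 519.6805, v = 772.0·(+0.05845)/1.43137 + 242.2 = 273.7227
M3: Pc = R·M3+t = (+0.22421, +0.08122, +1.44218); u = 824.6·(+0.22421)/1.44218 + 306.5 = 434.6966, v = 772.0·(+0.08122)/1.44218 + 242.2 = 285.6778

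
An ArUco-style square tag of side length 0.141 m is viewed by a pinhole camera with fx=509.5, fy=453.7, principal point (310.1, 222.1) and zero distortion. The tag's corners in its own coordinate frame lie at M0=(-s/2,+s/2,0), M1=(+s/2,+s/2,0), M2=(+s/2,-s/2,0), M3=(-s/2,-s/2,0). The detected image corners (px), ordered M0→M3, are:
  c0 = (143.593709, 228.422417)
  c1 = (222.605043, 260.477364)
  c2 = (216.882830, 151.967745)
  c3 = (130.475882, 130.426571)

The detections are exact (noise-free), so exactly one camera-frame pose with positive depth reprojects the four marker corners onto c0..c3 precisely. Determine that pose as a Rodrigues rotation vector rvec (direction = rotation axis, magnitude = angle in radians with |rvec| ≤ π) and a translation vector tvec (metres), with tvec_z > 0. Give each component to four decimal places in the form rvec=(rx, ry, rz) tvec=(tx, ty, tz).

rvec=(0.4160, 0.6224, 0.1723) tvec=(-0.1524, -0.0350, 0.5788)

Intrinsics K: fx=509.5, fy=453.7, cx=310.1, cy=222.1
Marker side s = 0.141 m; corners in marker frame (Z=0):
  M0 = (-0.0705, +0.0705, 0)
  M1 = (+0.0705, +0.0705, 0)
  M2 = (+0.0705, -0.0705, 0)
  M3 = (-0.0705, -0.0705, 0)
Detected image corners:
  c0 = (143.593709, 228.422417) px
  c1 = (222.605043, 260.477364) px
  c2 = (216.882830, 151.967745) px
  c3 = (130.475882, 130.426571) px
Planar DLT: solve 8×8 A·h = b for H (H[2,2]=1):
  H  [+422.21820 +200.19160 +175.97041]
  H  [+15.80157 +872.23639 +194.64728]
  H  [-0.91377 +0.73824 +1.00000]
B = K⁻¹H; ‖b₁‖=1.727781, ‖b₂‖=1.727781; λ = 2/(‖b₁‖+‖b₂‖) = 0.578777, sign → tz>0 ⇒ λ=+0.578777
r₁ = λ·B[:,0] = (+0.80152,+0.27905,-0.52887); r₂ = λ·B[:,1] = (-0.03264,+0.90353,+0.42727)
r₃ = r₁×r₂ = (+0.59708,-0.32520,+0.73330); SVD([r₁ r₂ r₃]) → R = UVᵀ:
  R  [+0.80152 -0.03264 +0.59708]
  R  [+0.27905 +0.90353 -0.32520]
  R  [-0.52887 +0.42727 +0.73330]
t = (-0.15237, -0.03502, +0.57878) m
tr R = 2.438353; θ = arccos((tr R − 1)/2) = 0.768180 rad = 44.013°
axis k = ((R−Rᵀ)₃₂, (R−Rᵀ)₁₃, (R−Rᵀ)₂₁) / (2 sinθ) = (+0.541485, +0.810237, +0.224298)
rvec = θ·k = (+0.415958, +0.622408, +0.172302)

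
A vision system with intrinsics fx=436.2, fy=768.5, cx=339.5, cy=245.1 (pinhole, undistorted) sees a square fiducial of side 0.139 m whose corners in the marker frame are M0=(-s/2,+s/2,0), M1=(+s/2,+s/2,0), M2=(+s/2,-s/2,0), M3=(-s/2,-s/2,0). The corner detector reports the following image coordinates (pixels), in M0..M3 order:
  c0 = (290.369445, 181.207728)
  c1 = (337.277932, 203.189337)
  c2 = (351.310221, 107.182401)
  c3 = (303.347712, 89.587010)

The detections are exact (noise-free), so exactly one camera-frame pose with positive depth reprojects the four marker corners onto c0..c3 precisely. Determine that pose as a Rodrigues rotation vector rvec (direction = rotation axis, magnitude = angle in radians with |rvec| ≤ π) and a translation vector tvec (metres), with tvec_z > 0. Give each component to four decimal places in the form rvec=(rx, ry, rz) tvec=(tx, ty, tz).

Intrinsics K: fx=436.2, fy=768.5, cx=339.5, cy=245.1
Marker side s = 0.139 m; corners in marker frame (Z=0):
  M0 = (-0.0695, +0.0695, 0)
  M1 = (+0.0695, +0.0695, 0)
  M2 = (+0.0695, -0.0695, 0)
  M3 = (-0.0695, -0.0695, 0)
Detected image corners:
  c0 = (290.369445, 181.207728) px
  c1 = (337.277932, 203.189337) px
  c2 = (351.310221, 107.182401) px
  c3 = (303.347712, 89.587010) px
Planar DLT: solve 8×8 A·h = b for H (H[2,2]=1):
  H  [+229.32818 -77.68605 +319.97248]
  H  [+91.70591 +683.32121 +145.24865]
  H  [-0.34912 +0.06046 +1.00000]
B = K⁻¹H; ‖b₁‖=0.900578, ‖b₂‖=0.900578; λ = 2/(‖b₁‖+‖b₂‖) = 1.110398, sign → tz>0 ⇒ λ=+1.110398
r₁ = λ·B[:,0] = (+0.88550,+0.25614,-0.38766); r₂ = λ·B[:,1] = (-0.25001,+0.96591,+0.06714)
r₃ = r₁×r₂ = (+0.39164,+0.03747,+0.91936); SVD([r₁ r₂ r₃]) → R = UVᵀ:
  R  [+0.88550 -0.25001 +0.39164]
  R  [+0.25614 +0.96591 +0.03747]
  R  [-0.38766 +0.06714 +0.91936]
t = (-0.04971, -0.14427, +1.11040) m
tr R = 2.770769; θ = arccos((tr R − 1)/2) = 0.483476 rad = 27.701°
axis k = ((R−Rᵀ)₃₂, (R−Rᵀ)₁₃, (R−Rᵀ)₂₁) / (2 sinθ) = (+0.031907, +0.838209, +0.544415)
rvec = θ·k = (+0.015426, +0.405254, +0.263212)

rvec=(0.0154, 0.4053, 0.2632) tvec=(-0.0497, -0.1443, 1.1104)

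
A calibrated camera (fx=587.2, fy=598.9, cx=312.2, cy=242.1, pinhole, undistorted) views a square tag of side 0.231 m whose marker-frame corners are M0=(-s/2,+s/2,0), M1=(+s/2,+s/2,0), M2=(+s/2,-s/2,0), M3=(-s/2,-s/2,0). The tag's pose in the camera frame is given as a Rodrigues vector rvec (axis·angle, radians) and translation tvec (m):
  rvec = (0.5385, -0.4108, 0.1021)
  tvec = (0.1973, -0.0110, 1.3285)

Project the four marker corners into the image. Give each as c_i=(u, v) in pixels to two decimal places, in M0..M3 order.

c0=(342.32, 282.07) c1=(427.00, 278.28) c2=(457.20, 191.65) c3=(367.22, 189.16)

Intrinsics K: fx=587.2, fy=598.9, cx=312.2, cy=242.1
Marker side s = 0.231 m; corners in marker frame (Z=0):
  M0 = (-0.1155, +0.1155, 0)
  M1 = (+0.1155, +0.1155, 0)
  M2 = (+0.1155, -0.1155, 0)
  M3 = (-0.1155, -0.1155, 0)
rvec = (0.5385, -0.4108, 0.1021), |rvec| = θ = 0.68495 rad = 39.245°
Rodrigues: sinθ=0.63264, 1−cosθ=0.22555; R = I + sinθ·[k]× + (1−cosθ)·[k]×²:
    [+0.91386 -0.20065 -0.35299]
    [-0.01205 +0.85558 -0.51753]
    [+0.40586 +0.47721 +0.77946]
t = (0.1973, -0.0110, 1.3285) m
M0: Pc = R·M0+t = (+0.06857, +0.08921, +1.33674); u = 587.2·(+0.06857)/1.33674 + 312.2 = 342.3230, v = 598.9·(+0.08921)/1.33674 + 242.1 = 282.0692
M1: Pc = R·M1+t = (+0.27968, +0.08643, +1.43049); u = 587.2·(+0.27968)/1.43049 + 312.2 = 427.0033, v = 598.9·(+0.08643)/1.43049 + 242.1 = 278.2844
M2: Pc = R·M2+t = (+0.32603, -0.11121, +1.32026); u = 587.2·(+0.32603)/1.32026 + 312.2 = 457.2037, v = 598.9·(-0.11121)/1.32026 + 242.1 = 191.6522
M3: Pc = R·M3+t = (+0.11492, -0.10843, +1.22651); u = 587.2·(+0.11492)/1.22651 + 312.2 = 367.2212, v = 598.9·(-0.10843)/1.22651 + 242.1 = 189.1551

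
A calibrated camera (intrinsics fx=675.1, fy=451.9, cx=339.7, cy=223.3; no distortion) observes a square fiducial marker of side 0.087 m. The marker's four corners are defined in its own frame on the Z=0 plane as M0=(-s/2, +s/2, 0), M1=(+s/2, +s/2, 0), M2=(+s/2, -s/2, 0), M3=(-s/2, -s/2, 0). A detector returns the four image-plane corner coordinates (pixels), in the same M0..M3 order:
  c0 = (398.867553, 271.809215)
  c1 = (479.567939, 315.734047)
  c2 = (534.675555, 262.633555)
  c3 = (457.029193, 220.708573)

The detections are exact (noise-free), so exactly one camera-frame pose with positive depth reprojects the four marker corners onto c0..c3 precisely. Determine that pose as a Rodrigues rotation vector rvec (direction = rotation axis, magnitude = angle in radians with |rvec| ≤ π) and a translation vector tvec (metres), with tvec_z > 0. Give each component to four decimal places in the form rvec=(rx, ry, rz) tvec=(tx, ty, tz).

rvec=(-0.2791, -0.0693, 0.6812) tvec=(0.1102, 0.0562, 0.5798)

Intrinsics K: fx=675.1, fy=451.9, cx=339.7, cy=223.3
Marker side s = 0.087 m; corners in marker frame (Z=0):
  M0 = (-0.0435, +0.0435, 0)
  M1 = (+0.0435, +0.0435, 0)
  M2 = (+0.0435, -0.0435, 0)
  M3 = (-0.0435, -0.0435, 0)
Detected image corners:
  c0 = (398.867553, 271.809215) px
  c1 = (479.567939, 315.734047) px
  c2 = (534.675555, 262.633555) px
  c3 = (457.029193, 220.708573) px
Planar DLT: solve 8×8 A·h = b for H (H[2,2]=1):
  H  [+887.34458 -874.27681 +468.04105]
  H  [+480.36454 +470.98503 +267.13561]
  H  [-0.04776 -0.47754 +1.00000]
B = K⁻¹H; ‖b₁‖=1.724624, ‖b₂‖=1.724624; λ = 2/(‖b₁‖+‖b₂‖) = 0.579836, sign → tz>0 ⇒ λ=+0.579836
r₁ = λ·B[:,0] = (+0.77607,+0.63004,-0.02769); r₂ = λ·B[:,1] = (-0.61158,+0.74115,-0.27690)
r₃ = r₁×r₂ = (-0.15393,+0.23183,+0.96050); SVD([r₁ r₂ r₃]) → R = UVᵀ:
  R  [+0.77607 -0.61158 -0.15393]
  R  [+0.63004 +0.74115 +0.23183]
  R  [-0.02769 -0.27690 +0.96050]
t = (+0.11023, +0.05625, +0.57984) m
tr R = 2.477715; θ = arccos((tr R − 1)/2) = 0.739423 rad = 42.366°
axis k = ((R−Rᵀ)₃₂, (R−Rᵀ)₁₃, (R−Rᵀ)₂₁) / (2 sinθ) = (-0.377468, -0.093668, +0.921273)
rvec = θ·k = (-0.279108, -0.069260, +0.681210)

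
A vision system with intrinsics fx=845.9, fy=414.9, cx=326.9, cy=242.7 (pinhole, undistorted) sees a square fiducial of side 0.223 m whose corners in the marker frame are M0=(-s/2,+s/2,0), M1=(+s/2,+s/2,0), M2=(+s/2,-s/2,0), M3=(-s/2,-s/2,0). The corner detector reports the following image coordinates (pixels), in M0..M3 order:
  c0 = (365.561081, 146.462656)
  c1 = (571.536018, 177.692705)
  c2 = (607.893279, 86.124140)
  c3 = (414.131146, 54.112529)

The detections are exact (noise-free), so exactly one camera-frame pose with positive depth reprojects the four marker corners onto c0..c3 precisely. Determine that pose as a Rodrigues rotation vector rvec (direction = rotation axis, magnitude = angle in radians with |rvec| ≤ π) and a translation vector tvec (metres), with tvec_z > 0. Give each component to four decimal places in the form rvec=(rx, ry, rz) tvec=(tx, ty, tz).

rvec=(-0.2056, -0.1385, 0.2605) tvec=(0.1723, -0.2720, 0.8841)

Intrinsics K: fx=845.9, fy=414.9, cx=326.9, cy=242.7
Marker side s = 0.223 m; corners in marker frame (Z=0):
  M0 = (-0.1115, +0.1115, 0)
  M1 = (+0.1115, +0.1115, 0)
  M2 = (+0.1115, -0.1115, 0)
  M3 = (-0.1115, -0.1115, 0)
Detected image corners:
  c0 = (365.561081, 146.462656) px
  c1 = (571.536018, 177.692705) px
  c2 = (607.893279, 86.124140) px
  c3 = (414.131146, 54.112529) px
Planar DLT: solve 8×8 A·h = b for H (H[2,2]=1):
  H  [+955.91594 -311.41541 +491.74118]
  H  [+156.16340 +383.57953 +115.04496]
  H  [+0.12332 -0.24781 +1.00000]
B = K⁻¹H; ‖b₁‖=1.131090, ‖b₂‖=1.131090; λ = 2/(‖b₁‖+‖b₂‖) = 0.884103, sign → tz>0 ⇒ λ=+0.884103
r₁ = λ·B[:,0] = (+0.95695,+0.26899,+0.10903); r₂ = λ·B[:,1] = (-0.24081,+0.94552,-0.21909)
r₃ = r₁×r₂ = (-0.16202,+0.18340,+0.96959); SVD([r₁ r₂ r₃]) → R = UVᵀ:
  R  [+0.95695 -0.24081 -0.16202]
  R  [+0.26899 +0.94552 +0.18340]
  R  [+0.10903 -0.21909 +0.96959]
t = (+0.17229, -0.27202, +0.88410) m
tr R = 2.872067; θ = arccos((tr R − 1)/2) = 0.359611 rad = 20.604°
axis k = ((R−Rᵀ)₃₂, (R−Rᵀ)₁₃, (R−Rᵀ)₂₁) / (2 sinθ) = (-0.571865, -0.385116, +0.724332)
rvec = θ·k = (-0.205649, -0.138492, +0.260478)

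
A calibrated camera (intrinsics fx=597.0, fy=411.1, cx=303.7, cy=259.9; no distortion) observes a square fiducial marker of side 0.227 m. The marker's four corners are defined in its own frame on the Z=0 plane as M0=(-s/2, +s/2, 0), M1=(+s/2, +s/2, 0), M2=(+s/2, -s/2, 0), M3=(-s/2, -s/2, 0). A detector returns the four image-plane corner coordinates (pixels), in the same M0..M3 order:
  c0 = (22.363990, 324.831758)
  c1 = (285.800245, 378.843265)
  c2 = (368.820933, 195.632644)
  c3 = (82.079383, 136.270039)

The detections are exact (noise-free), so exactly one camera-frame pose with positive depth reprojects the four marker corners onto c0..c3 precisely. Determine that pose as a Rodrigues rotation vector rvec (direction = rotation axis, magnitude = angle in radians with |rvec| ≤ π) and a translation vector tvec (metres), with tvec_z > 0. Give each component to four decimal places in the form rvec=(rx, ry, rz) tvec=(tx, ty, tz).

Intrinsics K: fx=597.0, fy=411.1, cx=303.7, cy=259.9
Marker side s = 0.227 m; corners in marker frame (Z=0):
  M0 = (-0.1135, +0.1135, 0)
  M1 = (+0.1135, +0.1135, 0)
  M2 = (+0.1135, -0.1135, 0)
  M3 = (-0.1135, -0.1135, 0)
Detected image corners:
  c0 = (22.363990, 324.831758) px
  c1 = (285.800245, 378.843265) px
  c2 = (368.820933, 195.632644) px
  c3 = (82.079383, 136.270039) px
Planar DLT: solve 8×8 A·h = b for H (H[2,2]=1):
  H  [+1211.93910 -243.05067 +188.43001]
  H  [+252.33853 +916.29746 +262.90319]
  H  [+0.01205 +0.37634 +1.00000]
B = K⁻¹H; ‖b₁‖=2.112787, ‖b₂‖=2.112787; λ = 2/(‖b₁‖+‖b₂‖) = 0.473308, sign → tz>0 ⇒ λ=+0.473308
r₁ = λ·B[:,0] = (+0.95794,+0.28692,+0.00570); r₂ = λ·B[:,1] = (-0.28331,+0.94234,+0.17812)
r₃ = r₁×r₂ = (+0.04573,-0.17225,+0.98399); SVD([r₁ r₂ r₃]) → R = UVᵀ:
  R  [+0.95794 -0.28331 +0.04573]
  R  [+0.28692 +0.94234 -0.17225]
  R  [+0.00570 +0.17812 +0.98399]
t = (-0.09139, +0.00346, +0.47331) m
tr R = 2.884272; θ = arccos((tr R − 1)/2) = 0.341850 rad = 19.587°
axis k = ((R−Rᵀ)₃₂, (R−Rᵀ)₁₃, (R−Rᵀ)₂₁) / (2 sinθ) = (+0.522582, +0.059706, +0.850496)
rvec = θ·k = (+0.178645, +0.020410, +0.290742)

rvec=(0.1786, 0.0204, 0.2907) tvec=(-0.0914, 0.0035, 0.4733)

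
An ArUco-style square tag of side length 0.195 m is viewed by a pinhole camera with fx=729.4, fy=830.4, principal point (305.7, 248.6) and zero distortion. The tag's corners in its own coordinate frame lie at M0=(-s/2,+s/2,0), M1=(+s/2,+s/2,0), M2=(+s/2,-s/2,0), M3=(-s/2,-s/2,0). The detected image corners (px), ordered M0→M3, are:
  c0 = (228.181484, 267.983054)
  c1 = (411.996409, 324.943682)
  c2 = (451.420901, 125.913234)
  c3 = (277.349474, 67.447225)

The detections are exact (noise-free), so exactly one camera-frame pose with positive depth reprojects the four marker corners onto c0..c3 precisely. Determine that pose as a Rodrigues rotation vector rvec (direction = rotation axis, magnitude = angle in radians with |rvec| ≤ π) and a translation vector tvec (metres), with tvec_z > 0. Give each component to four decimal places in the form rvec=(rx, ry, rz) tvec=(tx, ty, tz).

Intrinsics K: fx=729.4, fy=830.4, cx=305.7, cy=248.6
Marker side s = 0.195 m; corners in marker frame (Z=0):
  M0 = (-0.0975, +0.0975, 0)
  M1 = (+0.0975, +0.0975, 0)
  M2 = (+0.0975, -0.0975, 0)
  M3 = (-0.0975, -0.0975, 0)
Detected image corners:
  c0 = (228.181484, 267.983054) px
  c1 = (411.996409, 324.943682) px
  c2 = (451.420901, 125.913234) px
  c3 = (277.349474, 67.447225) px
Planar DLT: solve 8×8 A·h = b for H (H[2,2]=1):
  H  [+955.15021 -313.01964 +343.75184]
  H  [+317.94748 +975.01587 +194.43395]
  H  [+0.11134 -0.25167 +1.00000]
B = K⁻¹H; ‖b₁‖=1.315043, ‖b₂‖=1.315043; λ = 2/(‖b₁‖+‖b₂‖) = 0.760431, sign → tz>0 ⇒ λ=+0.760431
r₁ = λ·B[:,0] = (+0.96030,+0.26581,+0.08467); r₂ = λ·B[:,1] = (-0.24613,+0.95016,-0.19138)
r₃ = r₁×r₂ = (-0.13132,+0.16294,+0.97786); SVD([r₁ r₂ r₃]) → R = UVᵀ:
  R  [+0.96030 -0.24613 -0.13132]
  R  [+0.26581 +0.95016 +0.16294]
  R  [+0.08467 -0.19138 +0.97786]
t = (+0.03967, -0.04960, +0.76043) m
tr R = 2.888313; θ = arccos((tr R − 1)/2) = 0.335771 rad = 19.238°
axis k = ((R−Rᵀ)₃₂, (R−Rᵀ)₁₃, (R−Rᵀ)₂₁) / (2 sinθ) = (-0.537665, -0.327755, +0.776848)
rvec = θ·k = (-0.180532, -0.110050, +0.260843)

rvec=(-0.1805, -0.1101, 0.2608) tvec=(0.0397, -0.0496, 0.7604)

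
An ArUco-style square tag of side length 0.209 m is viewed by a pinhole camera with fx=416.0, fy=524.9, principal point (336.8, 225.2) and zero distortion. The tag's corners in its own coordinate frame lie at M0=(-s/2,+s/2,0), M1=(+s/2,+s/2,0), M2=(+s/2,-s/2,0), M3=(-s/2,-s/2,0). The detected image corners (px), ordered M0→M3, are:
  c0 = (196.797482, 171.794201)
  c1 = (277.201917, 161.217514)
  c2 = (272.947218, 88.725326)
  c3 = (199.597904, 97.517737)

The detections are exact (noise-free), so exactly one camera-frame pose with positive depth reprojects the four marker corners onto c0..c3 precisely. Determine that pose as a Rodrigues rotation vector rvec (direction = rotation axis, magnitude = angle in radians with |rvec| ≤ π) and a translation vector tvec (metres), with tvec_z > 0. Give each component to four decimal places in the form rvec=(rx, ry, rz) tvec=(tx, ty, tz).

rvec=(-0.5302, -0.0353, -0.1279) tvec=(-0.2743, -0.2112, 1.1418)

Intrinsics K: fx=416.0, fy=524.9, cx=336.8, cy=225.2
Marker side s = 0.209 m; corners in marker frame (Z=0):
  M0 = (-0.1045, +0.1045, 0)
  M1 = (+0.1045, +0.1045, 0)
  M2 = (+0.1045, -0.1045, 0)
  M3 = (-0.1045, -0.1045, 0)
Detected image corners:
  c0 = (196.797482, 171.794201) px
  c1 = (277.201917, 161.217514) px
  c2 = (272.947218, 88.725326) px
  c3 = (199.597904, 97.517737) px
Planar DLT: solve 8×8 A·h = b for H (H[2,2]=1):
  H  [+380.85586 -100.45523 +236.85367]
  H  [-38.57139 +294.02250 +128.09842]
  H  [+0.05831 -0.43965 +1.00000]
B = K⁻¹H; ‖b₁‖=0.875819, ‖b₂‖=0.875819; λ = 2/(‖b₁‖+‖b₂‖) = 1.141788, sign → tz>0 ⇒ λ=+1.141788
r₁ = λ·B[:,0] = (+0.99142,-0.11247,+0.06658); r₂ = λ·B[:,1] = (+0.13070,+0.85494,-0.50199)
r₃ = r₁×r₂ = (-0.00047,+0.50638,+0.86231); SVD([r₁ r₂ r₃]) → R = UVᵀ:
  R  [+0.99142 +0.13070 -0.00047]
  R  [-0.11247 +0.85494 +0.50638]
  R  [+0.06658 -0.50199 +0.86231]
t = (-0.27432, -0.21122, +1.14179) m
tr R = 2.708672; θ = arccos((tr R − 1)/2) = 0.546525 rad = 31.314°
axis k = ((R−Rᵀ)₃₂, (R−Rᵀ)₁₃, (R−Rᵀ)₂₁) / (2 sinθ) = (-0.970109, -0.064506, -0.233941)
rvec = θ·k = (-0.530188, -0.035254, -0.127854)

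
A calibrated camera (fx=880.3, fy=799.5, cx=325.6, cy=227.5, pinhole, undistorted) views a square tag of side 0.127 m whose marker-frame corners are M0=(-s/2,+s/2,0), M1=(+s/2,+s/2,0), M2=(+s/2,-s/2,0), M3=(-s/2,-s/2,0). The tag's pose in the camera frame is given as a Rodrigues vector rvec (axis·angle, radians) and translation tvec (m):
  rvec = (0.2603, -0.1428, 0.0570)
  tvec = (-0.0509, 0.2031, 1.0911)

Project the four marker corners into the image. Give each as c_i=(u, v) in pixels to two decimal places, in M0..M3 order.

c0=(230.66, 418.30) c1=(331.21, 418.51) c2=(339.07, 333.83) c3=(235.63, 332.11)

Intrinsics K: fx=880.3, fy=799.5, cx=325.6, cy=227.5
Marker side s = 0.127 m; corners in marker frame (Z=0):
  M0 = (-0.0635, +0.0635, 0)
  M1 = (+0.0635, +0.0635, 0)
  M2 = (+0.0635, -0.0635, 0)
  M3 = (-0.0635, -0.0635, 0)
rvec = (0.2603, -0.1428, 0.0570), |rvec| = θ = 0.30232 rad = 17.322°
Rodrigues: sinθ=0.29774, 1−cosθ=0.04535; R = I + sinθ·[k]× + (1−cosθ)·[k]×²:
    [+0.98827 -0.07458 -0.13327]
    [+0.03769 +0.96477 -0.26039]
    [+0.14800 +0.25231 +0.95626]
t = (-0.0509, 0.2031, 1.0911) m
M0: Pc = R·M0+t = (-0.11839, +0.26197, +1.09772); u = 880.3·(-0.11839)/1.09772 + 325.6 = 230.6585, v = 799.5·(+0.26197)/1.09772 + 227.5 = 418.2988
M1: Pc = R·M1+t = (+0.00712, +0.26676, +1.11652); u = 880.3·(+0.00712)/1.11652 + 325.6 = 331.2131, v = 799.5·(+0.26676)/1.11652 + 227.5 = 418.5145
M2: Pc = R·M2+t = (+0.01659, +0.14423, +1.08448); u = 880.3·(+0.01659)/1.08448 + 325.6 = 339.0673, v = 799.5·(+0.14423)/1.08448 + 227.5 = 333.8301
M3: Pc = R·M3+t = (-0.10892, +0.13944, +1.06568); u = 880.3·(-0.10892)/1.06568 + 325.6 = 235.6278, v = 799.5·(+0.13944)/1.06568 + 227.5 = 332.1143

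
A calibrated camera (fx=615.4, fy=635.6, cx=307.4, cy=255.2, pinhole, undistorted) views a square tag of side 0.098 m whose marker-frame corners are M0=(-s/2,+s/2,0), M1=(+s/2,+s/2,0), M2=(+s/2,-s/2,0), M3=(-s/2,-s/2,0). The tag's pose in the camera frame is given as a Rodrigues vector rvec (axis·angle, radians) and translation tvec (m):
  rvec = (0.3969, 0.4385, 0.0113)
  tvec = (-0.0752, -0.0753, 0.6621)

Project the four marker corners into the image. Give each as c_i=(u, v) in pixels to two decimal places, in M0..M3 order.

Intrinsics K: fx=615.4, fy=635.6, cx=307.4, cy=255.2
Marker side s = 0.098 m; corners in marker frame (Z=0):
  M0 = (-0.0490, +0.0490, 0)
  M1 = (+0.0490, +0.0490, 0)
  M2 = (+0.0490, -0.0490, 0)
  M3 = (-0.0490, -0.0490, 0)
rvec = (0.3969, 0.4385, 0.0113), |rvec| = θ = 0.59156 rad = 33.894°
Rodrigues: sinθ=0.55765, 1−cosθ=0.16993; R = I + sinθ·[k]× + (1−cosθ)·[k]×²:
    [+0.90657 +0.07386 +0.41555]
    [+0.09516 +0.92344 -0.37175]
    [-0.41119 +0.37656 +0.83014]
t = (-0.0752, -0.0753, 0.6621) m
M0: Pc = R·M0+t = (-0.11600, -0.03471, +0.70070); u = 615.4·(-0.11600)/0.70070 + 307.4 = 205.5189, v = 635.6·(-0.03471)/0.70070 + 255.2 = 223.7109
M1: Pc = R·M1+t = (-0.02716, -0.02539, +0.66040); u = 615.4·(-0.02716)/0.66040 + 307.4 = 282.0917, v = 635.6·(-0.02539)/0.66040 + 255.2 = 230.7653
M2: Pc = R·M2+t = (-0.03440, -0.11589, +0.62350); u = 615.4·(-0.03440)/0.62350 + 307.4 = 273.4496, v = 635.6·(-0.11589)/0.62350 + 255.2 = 137.0654
M3: Pc = R·M3+t = (-0.12324, -0.12521, +0.66380); u = 615.4·(-0.12324)/0.66380 + 307.4 = 193.1445, v = 635.6·(-0.12521)/0.66380 + 255.2 = 135.3070

c0=(205.52, 223.71) c1=(282.09, 230.77) c2=(273.45, 137.07) c3=(193.14, 135.31)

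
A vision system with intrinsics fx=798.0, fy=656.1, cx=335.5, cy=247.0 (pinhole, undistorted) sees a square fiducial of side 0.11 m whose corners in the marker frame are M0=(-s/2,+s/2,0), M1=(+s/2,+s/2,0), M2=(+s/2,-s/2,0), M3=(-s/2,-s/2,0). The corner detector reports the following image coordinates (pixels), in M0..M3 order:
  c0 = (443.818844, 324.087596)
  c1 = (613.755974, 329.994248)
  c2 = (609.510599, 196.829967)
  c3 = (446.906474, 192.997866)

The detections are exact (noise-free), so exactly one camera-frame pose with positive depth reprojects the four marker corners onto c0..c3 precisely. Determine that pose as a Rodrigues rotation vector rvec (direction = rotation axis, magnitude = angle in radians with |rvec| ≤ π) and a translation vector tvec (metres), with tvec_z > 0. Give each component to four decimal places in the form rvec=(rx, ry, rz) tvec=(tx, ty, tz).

Intrinsics K: fx=798.0, fy=656.1, cx=335.5, cy=247.0
Marker side s = 0.11 m; corners in marker frame (Z=0):
  M0 = (-0.0550, +0.0550, 0)
  M1 = (+0.0550, +0.0550, 0)
  M2 = (+0.0550, -0.0550, 0)
  M3 = (-0.0550, -0.0550, 0)
Detected image corners:
  c0 = (443.818844, 324.087596) px
  c1 = (613.755974, 329.994248) px
  c2 = (609.510599, 196.829967) px
  c3 = (446.906474, 192.997866) px
Planar DLT: solve 8×8 A·h = b for H (H[2,2]=1):
  H  [+1443.18056 -206.62990 +527.90642]
  H  [+10.65984 +1096.56957 +259.50511]
  H  [-0.12798 -0.40049 +1.00000]
B = K⁻¹H; ‖b₁‖=1.867806, ‖b₂‖=1.867806; λ = 2/(‖b₁‖+‖b₂‖) = 0.535387, sign → tz>0 ⇒ λ=+0.535387
r₁ = λ·B[:,0] = (+0.99705,+0.03449,-0.06852); r₂ = λ·B[:,1] = (-0.04848,+0.97554,-0.21442)
r₃ = r₁×r₂ = (+0.05945,+0.21711,+0.97434); SVD([r₁ r₂ r₃]) → R = UVᵀ:
  R  [+0.99705 -0.04848 +0.05945]
  R  [+0.03449 +0.97554 +0.21711]
  R  [-0.06852 -0.21442 +0.97434]
t = (+0.12909, +0.01020, +0.53539) m
tr R = 2.946928; θ = arccos((tr R − 1)/2) = 0.230887 rad = 13.229°
axis k = ((R−Rᵀ)₃₂, (R−Rᵀ)₁₃, (R−Rᵀ)₂₁) / (2 sinθ) = (-0.942846, +0.279592, +0.181299)
rvec = θ·k = (-0.217691, +0.064554, +0.041860)

rvec=(-0.2177, 0.0646, 0.0419) tvec=(0.1291, 0.0102, 0.5354)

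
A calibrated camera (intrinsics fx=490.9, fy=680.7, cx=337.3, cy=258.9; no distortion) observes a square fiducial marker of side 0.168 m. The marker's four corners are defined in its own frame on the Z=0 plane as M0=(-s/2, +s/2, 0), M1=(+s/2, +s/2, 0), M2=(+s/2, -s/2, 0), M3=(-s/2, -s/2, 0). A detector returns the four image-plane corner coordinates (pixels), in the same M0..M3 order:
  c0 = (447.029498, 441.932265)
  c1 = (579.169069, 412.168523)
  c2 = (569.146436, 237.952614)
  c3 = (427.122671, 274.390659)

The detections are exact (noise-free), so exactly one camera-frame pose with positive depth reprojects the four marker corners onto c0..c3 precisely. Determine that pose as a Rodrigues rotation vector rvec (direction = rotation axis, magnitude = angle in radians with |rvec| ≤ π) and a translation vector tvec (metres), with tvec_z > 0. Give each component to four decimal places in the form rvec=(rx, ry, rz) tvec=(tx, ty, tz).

rvec=(0.2825, 0.0624, -0.1989) tvec=(0.2077, 0.0769, 0.6078)

Intrinsics K: fx=490.9, fy=680.7, cx=337.3, cy=258.9
Marker side s = 0.168 m; corners in marker frame (Z=0):
  M0 = (-0.0840, +0.0840, 0)
  M1 = (+0.0840, +0.0840, 0)
  M2 = (+0.0840, -0.0840, 0)
  M3 = (-0.0840, -0.0840, 0)
Detected image corners:
  c0 = (447.029498, 441.932265) px
  c1 = (579.169069, 412.168523) px
  c2 = (569.146436, 237.952614) px
  c3 = (427.122671, 274.390659) px
Planar DLT: solve 8×8 A·h = b for H (H[2,2]=1):
  H  [+740.91052 +314.51748 +505.05463]
  H  [-246.25054 +1168.96288 +345.00922]
  H  [-0.14626 +0.44516 +1.00000]
B = K⁻¹H; ‖b₁‖=1.645151, ‖b₂‖=1.645151; λ = 2/(‖b₁‖+‖b₂‖) = 0.607847, sign → tz>0 ⇒ λ=+0.607847
r₁ = λ·B[:,0] = (+0.97850,-0.18608,-0.08890); r₂ = λ·B[:,1] = (+0.20352,+0.94094,+0.27059)
r₃ = r₁×r₂ = (+0.03330,-0.28287,+0.95858); SVD([r₁ r₂ r₃]) → R = UVᵀ:
  R  [+0.97850 +0.20352 +0.03330]
  R  [-0.18608 +0.94094 -0.28287]
  R  [-0.08890 +0.27059 +0.95858]
t = (+0.20772, +0.07689, +0.60785) m
tr R = 2.878021; θ = arccos((tr R − 1)/2) = 0.351055 rad = 20.114°
axis k = ((R−Rᵀ)₃₂, (R−Rᵀ)₁₃, (R−Rᵀ)₂₁) / (2 sinθ) = (+0.804702, +0.177682, -0.566467)
rvec = θ·k = (+0.282494, +0.062376, -0.198861)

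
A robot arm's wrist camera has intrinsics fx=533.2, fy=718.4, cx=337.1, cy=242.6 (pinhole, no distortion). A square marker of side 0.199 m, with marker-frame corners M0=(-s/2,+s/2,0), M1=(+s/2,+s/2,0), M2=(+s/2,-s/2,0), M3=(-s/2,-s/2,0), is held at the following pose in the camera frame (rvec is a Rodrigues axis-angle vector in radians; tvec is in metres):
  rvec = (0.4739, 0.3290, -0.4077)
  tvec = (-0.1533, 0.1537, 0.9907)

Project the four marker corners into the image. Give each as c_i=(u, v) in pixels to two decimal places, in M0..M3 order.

Intrinsics K: fx=533.2, fy=718.4, cx=337.1, cy=242.6
Marker side s = 0.199 m; corners in marker frame (Z=0):
  M0 = (-0.0995, +0.0995, 0)
  M1 = (+0.0995, +0.0995, 0)
  M2 = (+0.0995, -0.0995, 0)
  M3 = (-0.0995, -0.0995, 0)
rvec = (0.4739, 0.3290, -0.4077), |rvec| = θ = 0.70643 rad = 40.475°
Rodrigues: sinθ=0.64912, 1−cosθ=0.23932; R = I + sinθ·[k]× + (1−cosθ)·[k]×²:
    [+0.86838 +0.44939 +0.20966]
    [-0.29986 +0.81259 -0.49978]
    [-0.39496 +0.37113 +0.84040]
t = (-0.1533, 0.1537, 0.9907) m
M0: Pc = R·M0+t = (-0.19499, +0.26439, +1.06693); u = 533.2·(-0.19499)/1.06693 + 337.1 = 239.6534, v = 718.4·(+0.26439)/1.06693 + 242.6 = 420.6225
M1: Pc = R·M1+t = (-0.02218, +0.20472, +0.98833); u = 533.2·(-0.02218)/0.98833 + 337.1 = 325.1333, v = 718.4·(+0.20472)/0.98833 + 242.6 = 391.4054
M2: Pc = R·M2+t = (-0.11161, +0.04301, +0.91447); u = 533.2·(-0.11161)/0.91447 + 337.1 = 272.0234, v = 718.4·(+0.04301)/0.91447 + 242.6 = 276.3891
M3: Pc = R·M3+t = (-0.28442, +0.10268, +0.99307); u = 533.2·(-0.28442)/0.99307 + 337.1 = 184.3898, v = 718.4·(+0.10268)/0.99307 + 242.6 = 316.8822

c0=(239.65, 420.62) c1=(325.13, 391.41) c2=(272.02, 276.39) c3=(184.39, 316.88)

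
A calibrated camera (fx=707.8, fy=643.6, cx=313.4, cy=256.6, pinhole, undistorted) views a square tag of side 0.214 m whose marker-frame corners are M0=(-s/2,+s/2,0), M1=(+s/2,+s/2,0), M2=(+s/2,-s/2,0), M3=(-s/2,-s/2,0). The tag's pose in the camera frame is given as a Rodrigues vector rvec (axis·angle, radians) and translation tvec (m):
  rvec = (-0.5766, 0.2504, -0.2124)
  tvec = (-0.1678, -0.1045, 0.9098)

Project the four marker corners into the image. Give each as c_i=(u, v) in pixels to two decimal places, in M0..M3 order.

c0=(105.06, 265.18) c1=(268.52, 221.36) c2=(253.87, 107.37) c3=(110.81, 150.14)

Intrinsics K: fx=707.8, fy=643.6, cx=313.4, cy=256.6
Marker side s = 0.214 m; corners in marker frame (Z=0):
  M0 = (-0.1070, +0.1070, 0)
  M1 = (+0.1070, +0.1070, 0)
  M2 = (+0.1070, -0.1070, 0)
  M3 = (-0.1070, -0.1070, 0)
rvec = (-0.5766, 0.2504, -0.2124), |rvec| = θ = 0.66354 rad = 38.018°
Rodrigues: sinθ=0.61591, 1−cosθ=0.21218; R = I + sinθ·[k]× + (1−cosθ)·[k]×²:
    [+0.94804 +0.12757 +0.29145]
    [-0.26673 +0.81804 +0.50958]
    [-0.17340 -0.56084 +0.80956]
t = (-0.1678, -0.1045, 0.9098) m
M0: Pc = R·M0+t = (-0.25559, +0.01157, +0.86834); u = 707.8·(-0.25559)/0.86834 + 313.4 = 105.0648, v = 643.6·(+0.01157)/0.86834 + 256.6 = 265.1757
M1: Pc = R·M1+t = (-0.05271, -0.04551, +0.83124); u = 707.8·(-0.05271)/0.83124 + 313.4 = 268.5180, v = 643.6·(-0.04551)/0.83124 + 256.6 = 221.3624
M2: Pc = R·M2+t = (-0.08001, -0.22057, +0.95126); u = 707.8·(-0.08001)/0.95126 + 313.4 = 253.8671, v = 643.6·(-0.22057)/0.95126 + 256.6 = 107.3667
M3: Pc = R·M3+t = (-0.28289, -0.16349, +0.98836); u = 707.8·(-0.28289)/0.98836 + 313.4 = 110.8126, v = 643.6·(-0.16349)/0.98836 + 256.6 = 150.1396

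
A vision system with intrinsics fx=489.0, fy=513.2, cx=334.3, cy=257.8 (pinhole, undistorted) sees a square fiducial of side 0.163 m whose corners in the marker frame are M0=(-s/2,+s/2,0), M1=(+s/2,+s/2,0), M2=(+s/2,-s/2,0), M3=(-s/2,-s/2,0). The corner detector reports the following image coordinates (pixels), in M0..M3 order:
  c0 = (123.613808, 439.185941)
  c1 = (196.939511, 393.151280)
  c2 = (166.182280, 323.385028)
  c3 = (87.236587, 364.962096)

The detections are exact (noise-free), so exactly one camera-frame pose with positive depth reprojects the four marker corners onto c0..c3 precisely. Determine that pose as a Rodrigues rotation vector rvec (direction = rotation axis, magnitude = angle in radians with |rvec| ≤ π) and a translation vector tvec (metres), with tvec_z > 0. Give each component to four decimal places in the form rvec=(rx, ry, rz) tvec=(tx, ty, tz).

Intrinsics K: fx=489.0, fy=513.2, cx=334.3, cy=257.8
Marker side s = 0.163 m; corners in marker frame (Z=0):
  M0 = (-0.0815, +0.0815, 0)
  M1 = (+0.0815, +0.0815, 0)
  M2 = (+0.0815, -0.0815, 0)
  M3 = (-0.0815, -0.0815, 0)
Detected image corners:
  c0 = (123.613808, 439.185941) px
  c1 = (196.939511, 393.151280) px
  c2 = (166.182280, 323.385028) px
  c3 = (87.236587, 364.962096) px
Planar DLT: solve 8×8 A·h = b for H (H[2,2]=1):
  H  [+540.92604 +237.49681 +145.40412]
  H  [-72.53972 +526.65804 +379.90878]
  H  [+0.51676 +0.22502 +1.00000]
B = K⁻¹H; ‖b₁‖=0.997330, ‖b₂‖=0.997330; λ = 2/(‖b₁‖+‖b₂‖) = 1.002678, sign → tz>0 ⇒ λ=+1.002678
r₁ = λ·B[:,0] = (+0.75492,-0.40201,+0.51815); r₂ = λ·B[:,1] = (+0.33273,+0.91563,+0.22562)
r₃ = r₁×r₂ = (-0.56514,+0.00208,+0.82500); SVD([r₁ r₂ r₃]) → R = UVᵀ:
  R  [+0.75492 +0.33273 -0.56514]
  R  [-0.40201 +0.91563 +0.00208]
  R  [+0.51815 +0.22562 +0.82500]
t = (-0.38732, +0.23857, +1.00268) m
tr R = 2.495551; θ = arccos((tr R − 1)/2) = 0.726091 rad = 41.602°
axis k = ((R−Rᵀ)₃₂, (R−Rᵀ)₁₃, (R−Rᵀ)₂₁) / (2 sinθ) = (+0.168346, -0.815785, -0.553312)
rvec = θ·k = (+0.122234, -0.592334, -0.401755)

rvec=(0.1222, -0.5923, -0.4018) tvec=(-0.3873, 0.2386, 1.0027)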